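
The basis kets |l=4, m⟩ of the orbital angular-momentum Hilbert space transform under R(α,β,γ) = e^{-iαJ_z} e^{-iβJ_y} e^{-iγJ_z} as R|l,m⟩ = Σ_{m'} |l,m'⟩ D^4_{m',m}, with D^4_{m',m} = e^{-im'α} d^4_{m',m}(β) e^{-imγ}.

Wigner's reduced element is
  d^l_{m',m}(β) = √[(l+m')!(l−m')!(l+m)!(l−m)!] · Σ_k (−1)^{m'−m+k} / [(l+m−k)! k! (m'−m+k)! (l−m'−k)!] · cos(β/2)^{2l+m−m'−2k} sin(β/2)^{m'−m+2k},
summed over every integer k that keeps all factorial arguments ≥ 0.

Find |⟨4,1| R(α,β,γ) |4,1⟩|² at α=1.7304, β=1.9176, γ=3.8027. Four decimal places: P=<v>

P=0.0156

Split into d^4_{1,1}(β=1.9176) × two z-phases.
Half-angle: c=0.574503, s=0.818503. N=√(120·6·120·6)=720.000000
The bounds max(0,m−m')=0 and min(l+m,l−m')=3 give 4 terms
  k=0: (−1)^0·720.0000/(720)·0.5745^8·0.8185^0 = +0.011867
  k=1: (−1)^1·720.0000/(48)·0.5745^6·0.8185^2 = -0.361313
  k=2: (−1)^2·720.0000/(24)·0.5745^4·0.8185^4 = +1.466796
  k=3: (−1)^3·720.0000/(72)·0.5745^2·0.8185^6 = -0.992441
d^4_{1,1}(1.9176) = +0.011867 -0.361313 +1.466796 -0.992441 = +0.124909
|D^4_{1,1}|² = |d^4_{1,1}(β)|² = (+0.124909)² = 0.015602 (the z-rotation phases have unit modulus)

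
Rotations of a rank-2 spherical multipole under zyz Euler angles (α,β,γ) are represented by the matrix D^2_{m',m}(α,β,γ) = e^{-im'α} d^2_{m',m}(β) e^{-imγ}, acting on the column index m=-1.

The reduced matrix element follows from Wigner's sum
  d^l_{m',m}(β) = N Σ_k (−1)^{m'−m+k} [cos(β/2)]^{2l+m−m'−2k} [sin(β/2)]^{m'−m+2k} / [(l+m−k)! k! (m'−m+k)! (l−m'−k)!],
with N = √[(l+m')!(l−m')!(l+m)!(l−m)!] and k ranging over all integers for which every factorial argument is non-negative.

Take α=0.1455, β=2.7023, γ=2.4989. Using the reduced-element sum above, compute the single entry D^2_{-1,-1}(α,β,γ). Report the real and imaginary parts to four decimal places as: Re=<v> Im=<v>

Re=0.1173 Im=-0.0636

Split into d^2_{-1,-1}(β=2.7023) × two z-phases.
Half-angle: c=0.217884, s=0.975975. N=√(1·6·1·6)=6.000000
Admissible k: 0..1 (factorial args all ≥0)
  k=0: (−1)^0·6.0000/(6)·0.2179^4·0.9760^0 = +0.002254
  k=1: (−1)^1·6.0000/(2)·0.2179^2·0.9760^2 = -0.135660
d^2_{-1,-1}(2.7023) = +0.002254 -0.135660 = -0.133406
Phases: e^{-i·(-1)·0.1455}=+0.989434+0.144987i, e^{-i·(-1)·2.4989}=-0.800485+0.599353i ⇒ D=+0.117254-0.063629i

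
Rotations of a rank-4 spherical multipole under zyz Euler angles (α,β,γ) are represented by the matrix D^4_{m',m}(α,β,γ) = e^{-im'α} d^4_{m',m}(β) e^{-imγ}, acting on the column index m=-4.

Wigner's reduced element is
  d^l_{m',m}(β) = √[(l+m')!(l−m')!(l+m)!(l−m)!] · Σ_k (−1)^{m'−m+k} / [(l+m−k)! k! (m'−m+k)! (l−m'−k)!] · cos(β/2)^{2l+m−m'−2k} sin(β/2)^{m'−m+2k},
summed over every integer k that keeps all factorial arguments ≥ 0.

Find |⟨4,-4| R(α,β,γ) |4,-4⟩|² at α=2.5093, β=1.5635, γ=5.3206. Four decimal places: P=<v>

First d^4_{-4,-4}(β=1.5635), then the phase factors e^{-i(-4)α} and e^{-i(-4)γ}:
With c≡cos(β/2)=0.709682 and s≡sin(β/2)=0.704522, N=[1·40320·1·40320]^{1/2}=40320.000000
The bounds max(0,m−m')=0 and min(l+m,l−m')=0 give 1 term
  k=0: (−1)^0·40320.0000/(40320)·0.7097^8·0.7045^0 = +0.064344
d^4_{-4,-4}(1.5635) = +0.064344
|D^4_{-4,-4}|² = |d^4_{-4,-4}(β)|² = (+0.064344)² = 0.004140 (the z-rotation phases have unit modulus)

P=0.0041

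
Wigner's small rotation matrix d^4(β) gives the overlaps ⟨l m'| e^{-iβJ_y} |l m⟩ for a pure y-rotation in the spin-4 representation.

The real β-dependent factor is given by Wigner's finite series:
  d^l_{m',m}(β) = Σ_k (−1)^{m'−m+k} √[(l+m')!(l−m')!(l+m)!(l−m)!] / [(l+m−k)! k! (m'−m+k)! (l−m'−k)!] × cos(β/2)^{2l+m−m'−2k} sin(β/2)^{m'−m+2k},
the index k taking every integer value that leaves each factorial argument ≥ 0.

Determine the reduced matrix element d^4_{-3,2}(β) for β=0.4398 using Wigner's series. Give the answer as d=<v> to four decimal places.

d=0.0051

d^4_{-3,2}(β=0.4398) via Wigner's sum:
Half-angle: c=0.975919, s=0.218132. N=√(1·5040·720·2)=2693.993318
The bounds max(0,m−m')=5 and min(l+m,l−m')=6 give 2 terms
  k=5: (−1)^0·2693.9933/(240)·0.9759^3·0.2181^5 = +0.005153
  k=6: (−1)^1·2693.9933/(720)·0.9759^1·0.2181^7 = -0.000086
d^4_{-3,2}(0.4398) = +0.005153 -0.000086 = +0.005067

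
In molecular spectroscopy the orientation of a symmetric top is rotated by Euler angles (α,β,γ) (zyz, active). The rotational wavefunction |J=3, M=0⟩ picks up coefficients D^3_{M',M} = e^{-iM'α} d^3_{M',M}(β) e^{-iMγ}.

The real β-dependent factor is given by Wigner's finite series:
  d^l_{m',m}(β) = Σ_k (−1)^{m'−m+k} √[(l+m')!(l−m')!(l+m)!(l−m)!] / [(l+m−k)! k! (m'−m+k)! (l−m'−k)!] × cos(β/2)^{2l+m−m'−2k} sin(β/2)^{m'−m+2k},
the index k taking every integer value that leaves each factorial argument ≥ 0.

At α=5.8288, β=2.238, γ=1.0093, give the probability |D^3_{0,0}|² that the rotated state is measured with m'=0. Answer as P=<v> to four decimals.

Split into d^3_{0,0}(β=2.238) × two z-phases.
c=cos(2.238/2)=0.436582, s=sin(2.238/2)=0.899664; N=√[6·6·6·6]=36.000000
k∈{0,1,2,3} keeps every argument non-negative
  k=0: (−1)^0·36.0000/(36)·0.4366^6·0.8997^0 = +0.006925
  k=1: (−1)^1·36.0000/(4)·0.4366^4·0.8997^2 = -0.264648
  k=2: (−1)^2·36.0000/(4)·0.4366^2·0.8997^4 = +1.123820
  k=3: (−1)^3·36.0000/(36)·0.4366^0·0.8997^6 = -0.530253
d^3_{0,0}(2.238) = +0.006925 -0.264648 +1.123820 -0.530253 = +0.335844
|D^3_{0,0}|² = |d^3_{0,0}(β)|² = (+0.335844)² = 0.112791 (the z-rotation phases have unit modulus)

P=0.1128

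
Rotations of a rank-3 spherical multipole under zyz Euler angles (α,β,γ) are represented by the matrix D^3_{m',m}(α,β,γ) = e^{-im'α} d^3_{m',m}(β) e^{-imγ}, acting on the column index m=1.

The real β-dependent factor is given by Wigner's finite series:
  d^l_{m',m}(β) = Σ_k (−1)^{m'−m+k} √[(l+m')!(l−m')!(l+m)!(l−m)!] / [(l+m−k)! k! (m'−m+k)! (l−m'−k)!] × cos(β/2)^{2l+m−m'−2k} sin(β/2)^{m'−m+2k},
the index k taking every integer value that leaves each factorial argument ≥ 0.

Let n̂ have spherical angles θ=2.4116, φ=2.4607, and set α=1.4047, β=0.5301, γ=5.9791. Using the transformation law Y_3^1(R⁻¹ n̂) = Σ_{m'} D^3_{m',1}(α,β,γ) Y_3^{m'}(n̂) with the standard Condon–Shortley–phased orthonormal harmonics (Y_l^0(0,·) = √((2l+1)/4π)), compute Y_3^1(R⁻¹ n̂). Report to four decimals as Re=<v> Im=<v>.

Re=-0.0202 Im=-0.0333

Need the full column D^3_{m',1} for m'=−3..3 at α=1.4047, β=0.5301, γ=5.9791.
cos(β/2)=0.965079, sin(β/2)=0.261958
d^3_{-3,1}: single k=4 term ⇒ +0.016986;  D = -0.003278-0.016667i
d^3_{-2,1}: k∈[3..4] ⇒ +0.102191 -0.003765 = +0.098426;  D = -0.098387+0.002766i
d^3_{-1,1}: k∈[2..4] ⇒ +0.357162 -0.035086 +0.000323 = +0.322399;  D = -0.044346+0.319334i
d^3_{0,1}: k∈[1..3] ⇒ +0.759691 -0.167917 +0.004124 = +0.595898;  D = +0.568559+0.178424i
d^3_{1,1}: k∈[0..2] ⇒ +0.807938 -0.476216 +0.026315 = +0.358037;  D = +0.162208-0.319185i
d^3_{2,1}: k∈[0..1] ⇒ -0.693499 +0.102191 = -0.591309;  D = +0.475597+0.351359i
d^3_{3,1}: single k=0 term ⇒ +0.230547;  D = -0.165765+0.160231i
Y_3^{m'}(θ=2.4116,φ=2.4607) and Σ D·Y over m':
  (-0.0033-0.0167i)·(+0.0562-0.1102i)  (-0.0984+0.0028i)·(-0.0703-0.3313i)  (-0.0443+0.3193i)·(-0.2975-0.2410i)  (+0.5686+0.1784i)·(+0.0622+0.0000i)  (+0.1622-0.3192i)·(+0.2975-0.2410i)  (+0.4756+0.3514i)·(-0.0703+0.3313i)  (-0.1658+0.1602i)·(-0.0562-0.1102i)
Y_3^1(R⁻¹ n̂) = -0.020210-0.033306i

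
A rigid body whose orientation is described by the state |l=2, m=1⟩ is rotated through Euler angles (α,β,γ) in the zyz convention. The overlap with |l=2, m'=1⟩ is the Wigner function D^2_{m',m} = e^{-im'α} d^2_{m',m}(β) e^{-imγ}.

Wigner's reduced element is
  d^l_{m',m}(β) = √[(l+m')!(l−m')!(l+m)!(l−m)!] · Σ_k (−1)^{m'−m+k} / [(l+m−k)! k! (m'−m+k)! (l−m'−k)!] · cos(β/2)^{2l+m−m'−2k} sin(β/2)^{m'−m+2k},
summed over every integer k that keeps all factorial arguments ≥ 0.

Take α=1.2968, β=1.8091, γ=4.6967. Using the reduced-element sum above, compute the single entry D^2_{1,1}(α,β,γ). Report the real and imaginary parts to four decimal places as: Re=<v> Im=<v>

Re=-0.5389 Im=-0.1606

First d^2_{1,1}(β=1.8091), then the phase factors e^{-i(1)α} and e^{-i(1)γ}:
With c≡cos(β/2)=0.618039 and s≡sin(β/2)=0.786147, N=[6·1·6·1]^{1/2}=6.000000
The bounds max(0,m−m')=0 and min(l+m,l−m')=1 give 2 terms
  k=0: (−1)^0·6.0000/(6)·0.6180^4·0.7861^0 = +0.145903
  k=1: (−1)^1·6.0000/(2)·0.6180^2·0.7861^2 = -0.708209
d^2_{1,1}(1.8091) = +0.145903 -0.708209 = -0.562306
Attach z-rotation phases: D = e^{-i(1)(1.2968)}·(-0.562306)·e^{-i(1)(4.6967)} = -0.538876-0.160623i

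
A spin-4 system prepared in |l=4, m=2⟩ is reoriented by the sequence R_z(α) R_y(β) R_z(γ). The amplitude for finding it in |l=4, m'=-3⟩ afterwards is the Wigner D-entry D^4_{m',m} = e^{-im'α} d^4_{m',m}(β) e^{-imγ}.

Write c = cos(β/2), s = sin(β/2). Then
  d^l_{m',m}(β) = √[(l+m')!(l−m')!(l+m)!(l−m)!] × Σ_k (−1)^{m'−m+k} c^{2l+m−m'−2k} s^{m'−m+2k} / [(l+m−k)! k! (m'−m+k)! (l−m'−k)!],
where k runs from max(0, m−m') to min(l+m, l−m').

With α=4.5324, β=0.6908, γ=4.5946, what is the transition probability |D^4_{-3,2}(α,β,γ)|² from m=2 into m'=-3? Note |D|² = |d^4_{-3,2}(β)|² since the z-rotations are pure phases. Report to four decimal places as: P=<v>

P=0.0016

D^4_{-3,2}(4.5324,0.6908,4.5946) = e^{-i·-3·4.5324}·d^4_{-3,2}(0.6908)·e^{-i·2·4.5946}. Compute d first:
Half-angle: c=0.940940, s=0.338573. N=√(1·5040·720·2)=2693.993318
k∈{5,6} keeps every argument non-negative
  k=5: (−1)^0·2693.9933/(240)·0.9409^3·0.3386^5 = +0.041604
  k=6: (−1)^1·2693.9933/(720)·0.9409^1·0.3386^7 = -0.001796
d^4_{-3,2}(0.6908) = +0.041604 -0.001796 = +0.039808
|D^4_{-3,2}|² = |d^4_{-3,2}(β)|² = (+0.039808)² = 0.001585 (the z-rotation phases have unit modulus)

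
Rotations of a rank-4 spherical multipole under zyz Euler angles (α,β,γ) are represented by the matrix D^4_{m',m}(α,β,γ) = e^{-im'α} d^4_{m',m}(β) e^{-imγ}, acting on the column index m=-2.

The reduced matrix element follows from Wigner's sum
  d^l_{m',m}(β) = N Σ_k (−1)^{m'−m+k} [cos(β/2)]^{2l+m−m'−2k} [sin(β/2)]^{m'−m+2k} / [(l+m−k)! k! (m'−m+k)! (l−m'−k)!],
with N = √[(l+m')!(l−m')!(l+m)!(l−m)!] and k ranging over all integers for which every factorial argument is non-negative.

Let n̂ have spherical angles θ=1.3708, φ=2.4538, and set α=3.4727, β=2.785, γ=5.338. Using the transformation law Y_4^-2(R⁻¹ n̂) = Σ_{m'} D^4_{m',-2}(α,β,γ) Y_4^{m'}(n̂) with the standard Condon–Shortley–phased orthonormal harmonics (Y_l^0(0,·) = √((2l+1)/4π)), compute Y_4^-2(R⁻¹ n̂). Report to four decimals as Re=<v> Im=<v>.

Need the full column D^4_{m',-2} for m'=−4..4 at α=3.4727, β=2.785, γ=5.338.
cos(β/2)=0.177353, sin(β/2)=0.984147
d^4_{-4,-2}: single k=2 term ⇒ +0.000159;  D = +0.000135-0.000086i
d^4_{-3,-2}: k∈[1..2] ⇒ +0.000020 -0.001877 = -0.001857;  D = +0.001159-0.001451i
d^4_{-2,-2}: k∈[0..2] ⇒ +0.000001 -0.000362 +0.013922 = +0.013561;  D = +0.004556-0.012773i
d^4_{-1,-2}: k∈[0..2] ⇒ -0.000023 +0.003548 -0.072834 = -0.069309;  D = +0.000799-0.069304i
d^4_{0,-2}: k∈[0..2] ⇒ +0.000286 -0.023479 +0.271119 = +0.247925;  D = -0.077889-0.235373i
d^4_{1,-2}: k∈[0..2] ⇒ -0.002365 +0.109251 -0.672815 = -0.565930;  D = -0.342800-0.450294i
d^4_{2,-2}: k∈[0..2] ⇒ +0.013922 -0.342941 +0.879996 = +0.550976;  D = -0.458133-0.306087i
d^4_{3,-2}: k∈[0..1] ⇒ -0.057810 +0.593367 = +0.535557;  D = +0.517845+0.136594i
d^4_{4,-2}: single k=0 term ⇒ +0.151223;  D = -0.150818+0.011061i
Y_4^{m'}(θ=1.3708,φ=2.4538) and Σ D·Y over m':
  (+0.0001-0.0001i)·(-0.3776+0.1554i)  (+0.0012-0.0015i)·(+0.1107-0.2063i)  (+0.0046-0.0128i)·(-0.0451-0.2281i)  (+0.0008-0.0693i)·(+0.1938+0.1593i)  (-0.0779-0.2354i)·(+0.1979+0.0000i)  (-0.3428-0.4503i)·(-0.1938+0.1593i)  (-0.4581-0.3061i)·(-0.0451+0.2281i)  (+0.5178+0.1366i)·(-0.1107-0.2063i)  (-0.1508+0.0111i)·(-0.3776-0.1554i)
Y_4^-2(R⁻¹ n̂) = +0.250628-0.221379i

Re=0.2506 Im=-0.2214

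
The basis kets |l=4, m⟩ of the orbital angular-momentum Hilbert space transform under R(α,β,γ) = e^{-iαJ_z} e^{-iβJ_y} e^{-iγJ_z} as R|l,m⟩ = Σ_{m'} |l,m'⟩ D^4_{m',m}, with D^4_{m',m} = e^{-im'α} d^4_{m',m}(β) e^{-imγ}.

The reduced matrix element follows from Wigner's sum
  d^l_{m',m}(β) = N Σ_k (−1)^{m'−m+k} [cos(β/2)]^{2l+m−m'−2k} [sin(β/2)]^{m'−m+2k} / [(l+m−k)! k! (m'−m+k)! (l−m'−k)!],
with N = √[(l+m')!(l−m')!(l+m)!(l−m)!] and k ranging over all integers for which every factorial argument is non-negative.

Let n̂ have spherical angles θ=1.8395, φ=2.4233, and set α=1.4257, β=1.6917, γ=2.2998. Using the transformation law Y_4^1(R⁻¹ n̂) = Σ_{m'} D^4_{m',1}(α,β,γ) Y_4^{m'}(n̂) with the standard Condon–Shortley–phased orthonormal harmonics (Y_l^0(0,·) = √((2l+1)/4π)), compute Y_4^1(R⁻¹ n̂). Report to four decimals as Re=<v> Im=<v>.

Need the full column D^4_{m',1} for m'=−4..4 at α=1.4257, β=1.6917, γ=2.2998.
cos(β/2)=0.663095, sin(β/2)=0.748535
d^4_{-4,1}: single k=5 term ⇒ +0.512723;  D = -0.495304-0.132508i
d^4_{-3,1}: k∈[4..5] ⇒ +0.802918 -0.613896 = +0.189022;  D = -0.074739+0.173618i
d^4_{-2,1}: k∈[3..5] ⇒ +0.760381 -1.453432 +0.370422 = -0.322629;  D = -0.274779-0.169074i
d^4_{-1,1}: k∈[2..5] ⇒ +0.476299 -1.820847 +1.160155 -0.098559 = -0.282952;  D = -0.181567+0.217015i
d^4_{0,1}: k∈[1..4] ⇒ +0.188694 -1.442721 +1.838462 -0.390459 = +0.193976;  D = -0.129213-0.144675i
d^4_{1,1}: k∈[0..3] ⇒ +0.037377 -0.714449 +1.820847 -0.773436 = +0.370339;  D = -0.308979+0.204164i
d^4_{2,1}: k∈[0..2] ⇒ -0.179011 +1.140571 -0.968954 = -0.007395;  D = -0.003142-0.006694i
d^4_{3,1}: k∈[0..1] ⇒ +0.378051 -0.802918 = -0.424867;  D = -0.406672+0.123003i
d^4_{4,1}: single k=0 term ⇒ -0.402356;  D = +0.059578+0.397920i
Y_4^{m'}(θ=1.8395,φ=2.4233) and Σ D·Y over m':
  (-0.4953-0.1325i)·(-0.3687+0.1014i)  (-0.0747+0.1736i)·(-0.1642+0.2484i)  (-0.2748-0.1691i)·(-0.0211-0.1561i)  (-0.1816+0.2170i)·(-0.2285-0.1998i)  (-0.1292-0.1447i)·(+0.1121+0.0000i)  (-0.3090+0.2042i)·(+0.2285-0.1998i)  (-0.0031-0.0067i)·(-0.0211+0.1561i)  (-0.4067+0.1230i)·(+0.1642+0.2484i)  (+0.0596+0.3979i)·(-0.3687-0.1014i)
Y_4^1(R⁻¹ n̂) = +0.107266-0.157070i

Re=0.1073 Im=-0.1571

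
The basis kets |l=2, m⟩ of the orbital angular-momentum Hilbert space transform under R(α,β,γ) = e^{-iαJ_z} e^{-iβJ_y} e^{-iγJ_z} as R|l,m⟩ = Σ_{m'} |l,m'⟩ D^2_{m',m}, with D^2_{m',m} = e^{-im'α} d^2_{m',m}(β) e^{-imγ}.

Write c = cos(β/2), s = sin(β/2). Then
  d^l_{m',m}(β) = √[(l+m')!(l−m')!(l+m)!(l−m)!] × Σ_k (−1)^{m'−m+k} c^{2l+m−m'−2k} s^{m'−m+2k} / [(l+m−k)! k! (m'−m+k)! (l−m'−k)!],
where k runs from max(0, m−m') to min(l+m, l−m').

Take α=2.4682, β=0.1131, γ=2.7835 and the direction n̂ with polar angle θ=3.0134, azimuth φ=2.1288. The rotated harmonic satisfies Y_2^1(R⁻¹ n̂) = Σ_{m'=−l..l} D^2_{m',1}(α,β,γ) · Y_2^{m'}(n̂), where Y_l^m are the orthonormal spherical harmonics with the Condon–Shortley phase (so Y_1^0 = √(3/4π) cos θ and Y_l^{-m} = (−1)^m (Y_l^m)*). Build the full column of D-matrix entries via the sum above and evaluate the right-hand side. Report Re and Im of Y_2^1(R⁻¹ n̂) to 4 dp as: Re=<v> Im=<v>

Re=-0.1741 Im=-0.0310

Need the full column D^2_{m',1} for m'=−2..2 at α=2.4682, β=0.1131, γ=2.7835.
cos(β/2)=0.998401, sin(β/2)=0.056520
d^2_{-2,1}: single k=3 term ⇒ +0.000361;  D = -0.000198+0.000301i
d^2_{-1,1}: k∈[2..3] ⇒ +0.009553 -0.000010 = +0.009543;  D = +0.009072-0.002959i
d^2_{0,1}: k∈[1..2] ⇒ +0.137782 -0.000442 = +0.137340;  D = -0.128629-0.048136i
d^2_{1,1}: k∈[0..1] ⇒ +0.993621 -0.009553 = +0.984068;  D = +0.505363+0.844392i
d^2_{2,1}: single k=0 term ⇒ -0.112499;  D = -0.015039+0.111489i
Y_2^{m'}(θ=3.0134,φ=2.1288) and Σ D·Y over m':
  (-0.0002+0.0003i)·(-0.0028+0.0057i)  (+0.0091-0.0030i)·(+0.0519+0.0831i)  (-0.1286-0.0481i)·(+0.6153+0.0000i)  (+0.5054+0.8444i)·(-0.0519+0.0831i)  (-0.0150+0.1115i)·(-0.0028-0.0057i)
Y_2^1(R⁻¹ n̂) = -0.174135-0.031046i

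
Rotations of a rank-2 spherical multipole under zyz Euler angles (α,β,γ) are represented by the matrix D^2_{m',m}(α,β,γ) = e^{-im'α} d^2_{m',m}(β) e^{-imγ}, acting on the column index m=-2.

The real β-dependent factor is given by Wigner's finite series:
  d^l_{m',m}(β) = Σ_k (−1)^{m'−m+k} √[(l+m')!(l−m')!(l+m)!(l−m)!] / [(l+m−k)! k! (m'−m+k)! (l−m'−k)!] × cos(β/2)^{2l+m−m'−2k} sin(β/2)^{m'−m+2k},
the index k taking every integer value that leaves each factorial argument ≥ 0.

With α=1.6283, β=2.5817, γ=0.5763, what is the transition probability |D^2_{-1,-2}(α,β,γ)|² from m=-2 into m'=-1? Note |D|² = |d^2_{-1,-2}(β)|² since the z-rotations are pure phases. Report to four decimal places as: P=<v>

Split into d^2_{-1,-2}(β=2.5817) × two z-phases.
Half-angle: c=0.276304, s=0.961070. N=√(1·6·1·24)=12.000000
k∈{0} keeps every argument non-negative
  k=0: (−1)^1·12.0000/(6)·0.2763^3·0.9611^1 = -0.040546
d^2_{-1,-2}(2.5817) = -0.040546
|D^2_{-1,-2}|² = |d^2_{-1,-2}(β)|² = (-0.040546)² = 0.001644 (the z-rotation phases have unit modulus)

P=0.0016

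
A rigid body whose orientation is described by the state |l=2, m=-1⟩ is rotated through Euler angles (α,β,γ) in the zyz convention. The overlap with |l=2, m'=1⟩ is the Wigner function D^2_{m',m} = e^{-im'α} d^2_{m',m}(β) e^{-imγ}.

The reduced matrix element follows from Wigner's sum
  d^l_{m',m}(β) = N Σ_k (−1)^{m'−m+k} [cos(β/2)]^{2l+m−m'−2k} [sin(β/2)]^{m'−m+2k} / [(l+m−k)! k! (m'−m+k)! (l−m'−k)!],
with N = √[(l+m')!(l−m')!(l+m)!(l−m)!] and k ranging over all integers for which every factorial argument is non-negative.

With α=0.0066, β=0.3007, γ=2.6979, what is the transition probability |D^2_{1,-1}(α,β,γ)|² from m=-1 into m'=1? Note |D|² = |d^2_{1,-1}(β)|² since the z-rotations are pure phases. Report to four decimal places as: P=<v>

Split into d^2_{1,-1}(β=0.3007) × two z-phases.
c=cos(0.3007/2)=0.988719, s=sin(0.3007/2)=0.149784; N=√[6·1·1·6]=6.000000
k∈{0,1} keeps every argument non-negative
  k=0: (−1)^2·6.0000/(2)·0.9887^2·0.1498^2 = +0.065796
  k=1: (−1)^3·6.0000/(6)·0.9887^0·0.1498^4 = -0.000503
d^2_{1,-1}(0.3007) = +0.065796 -0.000503 = +0.065293
|D^2_{1,-1}|² = |d^2_{1,-1}(β)|² = (+0.065293)² = 0.004263 (the z-rotation phases have unit modulus)

P=0.0043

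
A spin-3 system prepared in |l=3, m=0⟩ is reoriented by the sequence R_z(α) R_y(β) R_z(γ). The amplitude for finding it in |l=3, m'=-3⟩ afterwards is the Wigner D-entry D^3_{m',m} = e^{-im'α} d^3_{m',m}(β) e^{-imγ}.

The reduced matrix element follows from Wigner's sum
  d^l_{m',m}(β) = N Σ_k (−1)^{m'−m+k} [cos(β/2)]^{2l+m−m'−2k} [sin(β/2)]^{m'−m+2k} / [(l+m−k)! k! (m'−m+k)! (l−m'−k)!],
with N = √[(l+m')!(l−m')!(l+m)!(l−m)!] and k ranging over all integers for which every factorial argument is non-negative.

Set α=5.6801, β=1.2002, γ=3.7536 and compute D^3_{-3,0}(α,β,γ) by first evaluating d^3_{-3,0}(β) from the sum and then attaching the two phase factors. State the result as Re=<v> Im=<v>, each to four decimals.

D^3_{-3,0}(5.6801,1.2002,3.7536) = e^{-i·-3·5.6801}·d^3_{-3,0}(1.2002)·e^{-i·0·3.7536}. Compute d first:
c=cos(1.2002/2)=0.825279, s=sin(1.2002/2)=0.564725; N=√[1·720·6·6]=160.996894
k∈{3} keeps every argument non-negative
  k=3: (−1)^0·160.9969/(36)·0.8253^3·0.5647^3 = +0.452719
d^3_{-3,0}(1.2002) = +0.452719
D = (-0.236206-0.971703i)·(+0.452719)·(+1.000000+0.000000i) = -0.106935-0.439908i

Re=-0.1069 Im=-0.4399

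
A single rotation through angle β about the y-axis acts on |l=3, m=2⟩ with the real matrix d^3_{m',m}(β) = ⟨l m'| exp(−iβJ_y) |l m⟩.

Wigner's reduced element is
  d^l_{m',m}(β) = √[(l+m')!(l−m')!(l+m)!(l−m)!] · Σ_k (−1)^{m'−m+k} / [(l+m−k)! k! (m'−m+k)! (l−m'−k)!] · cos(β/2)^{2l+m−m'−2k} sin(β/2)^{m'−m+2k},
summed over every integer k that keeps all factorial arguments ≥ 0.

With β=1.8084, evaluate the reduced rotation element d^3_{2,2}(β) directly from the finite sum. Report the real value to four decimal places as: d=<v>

d=-0.3955

d^3_{2,2}(β=1.8084) via Wigner's sum:
c=cos(1.8084/2)=0.618315, s=sin(1.8084/2)=0.785931; N=√[120·1·120·1]=120.000000
k∈{0,1} keeps every argument non-negative
  k=0: (−1)^0·120.0000/(120)·0.6183^6·0.7859^0 = +0.055880
  k=1: (−1)^1·120.0000/(24)·0.6183^4·0.7859^2 = -0.451415
d^3_{2,2}(1.8084) = +0.055880 -0.451415 = -0.395535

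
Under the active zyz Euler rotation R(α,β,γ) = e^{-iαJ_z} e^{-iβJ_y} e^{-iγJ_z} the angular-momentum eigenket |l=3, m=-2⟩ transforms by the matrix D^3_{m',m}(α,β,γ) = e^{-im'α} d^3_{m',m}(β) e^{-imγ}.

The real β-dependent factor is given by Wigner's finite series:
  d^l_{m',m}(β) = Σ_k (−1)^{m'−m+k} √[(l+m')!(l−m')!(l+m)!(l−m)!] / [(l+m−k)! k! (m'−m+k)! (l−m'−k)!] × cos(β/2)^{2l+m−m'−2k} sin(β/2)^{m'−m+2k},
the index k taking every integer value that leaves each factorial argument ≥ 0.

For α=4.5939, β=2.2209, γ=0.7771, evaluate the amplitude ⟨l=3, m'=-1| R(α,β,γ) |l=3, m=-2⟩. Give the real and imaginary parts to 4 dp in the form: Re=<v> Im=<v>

D^3_{-1,-2}(4.5939,2.2209,0.7771) = e^{-i·-1·4.5939}·d^3_{-1,-2}(2.2209)·e^{-i·-2·0.7771}. Compute d first:
With c≡cos(β/2)=0.444258 and s≡sin(β/2)=0.895899, N=[2·24·1·120]^{1/2}=75.894664
The bounds max(0,m−m')=0 and min(l+m,l−m')=1 give 2 terms
  k=0: (−1)^1·75.8947/(24)·0.4443^5·0.8959^1 = -0.049027
  k=1: (−1)^2·75.8947/(12)·0.4443^3·0.8959^3 = +0.398762
d^3_{-1,-2}(2.2209) = -0.049027 +0.398762 = +0.349735
D = (-0.118212-0.992988i)·(+0.349735)·(+0.016596+0.999862i) = +0.346549-0.047100i

Re=0.3465 Im=-0.0471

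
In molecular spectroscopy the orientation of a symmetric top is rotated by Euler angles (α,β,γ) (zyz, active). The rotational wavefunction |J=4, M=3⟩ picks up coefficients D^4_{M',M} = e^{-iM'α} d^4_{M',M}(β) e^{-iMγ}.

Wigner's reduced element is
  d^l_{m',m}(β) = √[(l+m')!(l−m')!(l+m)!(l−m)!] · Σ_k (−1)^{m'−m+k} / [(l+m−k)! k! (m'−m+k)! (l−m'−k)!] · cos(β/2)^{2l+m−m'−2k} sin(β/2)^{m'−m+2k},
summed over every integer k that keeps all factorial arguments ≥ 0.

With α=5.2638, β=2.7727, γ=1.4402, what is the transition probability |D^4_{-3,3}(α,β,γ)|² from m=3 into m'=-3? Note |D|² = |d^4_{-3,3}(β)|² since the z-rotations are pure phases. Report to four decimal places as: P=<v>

P=0.4351

D^4_{-3,3}(5.2638,2.7727,1.4402) = e^{-i·-3·5.2638}·d^4_{-3,3}(2.7727)·e^{-i·3·1.4402}. Compute d first:
c=cos(2.7727/2)=0.183402, s=sin(2.7727/2)=0.983038; N=√[1·5040·5040·1]=5040.000000
The bounds max(0,m−m')=6 and min(l+m,l−m')=7 give 2 terms
  k=6: (−1)^0·5040.0000/(720)·0.1834^2·0.9830^6 = +0.212485
  k=7: (−1)^1·5040.0000/(5040)·0.1834^0·0.9830^8 = -0.872092
d^4_{-3,3}(2.7727) = +0.212485 -0.872092 = -0.659606
|D^4_{-3,3}|² = |d^4_{-3,3}(β)|² = (-0.659606)² = 0.435081 (the z-rotation phases have unit modulus)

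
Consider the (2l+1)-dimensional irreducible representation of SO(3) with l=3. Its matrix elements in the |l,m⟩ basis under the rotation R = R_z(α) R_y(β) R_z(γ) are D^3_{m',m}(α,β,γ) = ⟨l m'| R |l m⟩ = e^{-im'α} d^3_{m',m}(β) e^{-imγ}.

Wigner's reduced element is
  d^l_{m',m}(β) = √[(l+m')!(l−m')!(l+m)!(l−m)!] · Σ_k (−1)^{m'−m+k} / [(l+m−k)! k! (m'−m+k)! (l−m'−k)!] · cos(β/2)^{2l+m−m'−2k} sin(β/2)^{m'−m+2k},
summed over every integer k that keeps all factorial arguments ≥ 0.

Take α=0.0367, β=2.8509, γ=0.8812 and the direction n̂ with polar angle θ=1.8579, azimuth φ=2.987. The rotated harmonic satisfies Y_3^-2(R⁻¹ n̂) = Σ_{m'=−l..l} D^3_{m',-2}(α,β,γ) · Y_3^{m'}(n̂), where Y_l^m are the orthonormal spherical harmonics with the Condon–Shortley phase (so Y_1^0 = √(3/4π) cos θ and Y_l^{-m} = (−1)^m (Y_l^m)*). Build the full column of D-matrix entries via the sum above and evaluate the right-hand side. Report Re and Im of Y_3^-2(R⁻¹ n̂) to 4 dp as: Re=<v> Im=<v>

Need the full column D^3_{m',-2} for m'=−3..3 at α=0.0367, β=2.8509, γ=0.8812.
cos(β/2)=0.144835, sin(β/2)=0.989456
d^3_{-3,-2}: single k=1 term ⇒ +0.000154;  D = -0.000046+0.000147i
d^3_{-2,-2}: k∈[0..1] ⇒ +0.000009 -0.002154 = -0.002145;  D = +0.000562-0.002070i
d^3_{-1,-2}: k∈[0..1] ⇒ -0.000199 +0.018614 = +0.018415;  D = -0.004168+0.017937i
d^3_{0,-2}: k∈[0..1] ⇒ +0.002360 -0.110127 = -0.107767;  D = +0.020523-0.105795i
d^3_{1,-2}: k∈[0..1] ⇒ -0.018614 +0.434366 = +0.415752;  D = -0.064144+0.410774i
d^3_{2,-2}: k∈[0..1] ⇒ +0.100532 -0.938379 = -0.837847;  D = +0.098806-0.832001i
d^3_{3,-2}: single k=0 term ⇒ -0.336458;  D = +0.027392-0.335342i
Y_3^{m'}(θ=1.8579,φ=2.987) and Σ D·Y over m':
  (-0.0000+0.0001i)·(-0.3292-0.1646i)  (+0.0006-0.0021i)·(-0.2536-0.0810i)  (-0.0042+0.0179i)·(+0.1835+0.0286i)  (+0.0205-0.1058i)·(+0.2747+0.0000i)  (-0.0641+0.4108i)·(-0.1835+0.0286i)  (+0.0988-0.8320i)·(-0.2536+0.0810i)  (+0.0274-0.3353i)·(+0.3292-0.1646i)
Y_3^-2(R⁻¹ n̂) = +0.000254+0.001434i

Re=0.0003 Im=0.0014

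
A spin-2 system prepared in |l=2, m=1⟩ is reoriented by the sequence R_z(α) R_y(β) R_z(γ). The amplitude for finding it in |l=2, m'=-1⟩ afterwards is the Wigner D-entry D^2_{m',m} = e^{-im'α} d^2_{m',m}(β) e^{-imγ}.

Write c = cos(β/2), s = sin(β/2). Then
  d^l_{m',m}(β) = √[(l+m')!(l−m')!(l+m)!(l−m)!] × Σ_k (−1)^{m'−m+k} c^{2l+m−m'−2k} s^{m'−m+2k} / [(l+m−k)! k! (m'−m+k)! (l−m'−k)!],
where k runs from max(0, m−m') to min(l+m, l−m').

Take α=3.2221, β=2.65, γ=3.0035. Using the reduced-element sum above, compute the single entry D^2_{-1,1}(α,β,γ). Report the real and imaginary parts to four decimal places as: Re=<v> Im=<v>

First d^2_{-1,1}(β=2.65), then the phase factors e^{-i(-1)α} and e^{-i(1)γ}:
Half-angle: c=0.243329, s=0.969944. N=√(1·6·6·1)=6.000000
The bounds max(0,m−m')=2 and min(l+m,l−m')=3 give 2 terms
  k=2: (−1)^0·6.0000/(2)·0.2433^2·0.9699^2 = +0.167110
  k=3: (−1)^1·6.0000/(6)·0.2433^0·0.9699^4 = -0.885088
d^2_{-1,1}(2.65) = +0.167110 -0.885088 = -0.717978
Attach z-rotation phases: D = e^{-i(-1)(3.2221)}·(-0.717978)·e^{-i(1)(3.0035)} = -0.700892-0.155703i

Re=-0.7009 Im=-0.1557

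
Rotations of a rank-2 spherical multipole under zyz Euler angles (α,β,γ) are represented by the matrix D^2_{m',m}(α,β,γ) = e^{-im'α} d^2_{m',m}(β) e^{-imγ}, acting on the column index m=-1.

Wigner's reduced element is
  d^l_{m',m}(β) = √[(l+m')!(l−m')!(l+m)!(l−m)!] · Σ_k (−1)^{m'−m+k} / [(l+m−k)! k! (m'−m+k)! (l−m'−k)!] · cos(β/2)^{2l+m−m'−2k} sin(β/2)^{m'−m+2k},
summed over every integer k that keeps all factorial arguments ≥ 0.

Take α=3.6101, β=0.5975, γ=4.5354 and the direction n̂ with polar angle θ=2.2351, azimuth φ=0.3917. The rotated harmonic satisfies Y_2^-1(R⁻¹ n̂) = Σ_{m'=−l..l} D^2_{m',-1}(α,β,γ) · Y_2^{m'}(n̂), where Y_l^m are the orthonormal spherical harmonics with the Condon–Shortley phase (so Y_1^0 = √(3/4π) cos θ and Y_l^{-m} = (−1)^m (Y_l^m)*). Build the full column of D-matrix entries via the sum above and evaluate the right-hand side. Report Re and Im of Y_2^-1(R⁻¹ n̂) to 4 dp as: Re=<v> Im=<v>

Need the full column D^2_{m',-1} for m'=−2..2 at α=3.6101, β=0.5975, γ=4.5354.
cos(β/2)=0.955705, sin(β/2)=0.294326
d^2_{-2,-1}: single k=1 term ⇒ +0.513843;  D = +0.354007-0.372443i
d^2_{-1,-1}: k∈[0..1] ⇒ +0.834249 -0.237370 = +0.596879;  D = -0.171547+0.571696i
d^2_{0,-1}: k∈[0..1] ⇒ -0.629326 +0.059688 = -0.569638;  D = +0.100294+0.560740i
d^2_{1,-1}: k∈[0..1] ⇒ +0.237370 -0.007504 = +0.229866;  D = +0.138286+0.183617i
d^2_{2,-1}: single k=0 term ⇒ -0.048735;  D = +0.043738+0.021496i
Y_2^{m'}(θ=2.2351,φ=0.3917) and Σ D·Y over m':
  (+0.3540-0.3724i)·(+0.1697-0.1690i)  (-0.1715+0.5717i)·(-0.3466+0.1432i)  (+0.1003+0.5607i)·(+0.0442+0.0000i)  (+0.1383+0.1836i)·(+0.3466+0.1432i)  (+0.0437+0.0215i)·(+0.1697+0.1690i)
Y_2^-1(R⁻¹ n̂) = +0.004606-0.226436i

Re=0.0046 Im=-0.2264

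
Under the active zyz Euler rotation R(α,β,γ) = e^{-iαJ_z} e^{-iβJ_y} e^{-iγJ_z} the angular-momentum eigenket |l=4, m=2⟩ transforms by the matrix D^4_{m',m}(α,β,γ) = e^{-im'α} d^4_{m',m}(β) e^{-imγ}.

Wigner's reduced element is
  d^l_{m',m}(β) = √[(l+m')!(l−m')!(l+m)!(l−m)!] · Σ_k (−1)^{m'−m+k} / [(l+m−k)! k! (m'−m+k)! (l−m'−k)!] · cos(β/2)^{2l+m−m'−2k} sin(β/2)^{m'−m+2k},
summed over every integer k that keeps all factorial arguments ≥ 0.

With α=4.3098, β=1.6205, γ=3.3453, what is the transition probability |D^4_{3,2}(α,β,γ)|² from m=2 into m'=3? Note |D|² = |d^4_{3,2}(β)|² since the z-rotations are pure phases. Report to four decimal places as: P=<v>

D^4_{3,2}(4.3098,1.6205,3.3453) = e^{-i·3·4.3098}·d^4_{3,2}(1.6205)·e^{-i·2·3.3453}. Compute d first:
With c≡cos(β/2)=0.689317 and s≡sin(β/2)=0.724460, N=[5040·1·720·2]^{1/2}=2693.993318
k: max(0,(2)−(3))=0 … min(4+(2),4−(3))=1
  k=0: (−1)^1·2693.9933/(720)·0.6893^7·0.7245^1 = -0.200453
  k=1: (−1)^2·2693.9933/(240)·0.6893^5·0.7245^3 = +0.664238
d^4_{3,2}(1.6205) = -0.200453 +0.664238 = +0.463785
|D^4_{3,2}|² = |d^4_{3,2}(β)|² = (+0.463785)² = 0.215096 (the z-rotation phases have unit modulus)

P=0.2151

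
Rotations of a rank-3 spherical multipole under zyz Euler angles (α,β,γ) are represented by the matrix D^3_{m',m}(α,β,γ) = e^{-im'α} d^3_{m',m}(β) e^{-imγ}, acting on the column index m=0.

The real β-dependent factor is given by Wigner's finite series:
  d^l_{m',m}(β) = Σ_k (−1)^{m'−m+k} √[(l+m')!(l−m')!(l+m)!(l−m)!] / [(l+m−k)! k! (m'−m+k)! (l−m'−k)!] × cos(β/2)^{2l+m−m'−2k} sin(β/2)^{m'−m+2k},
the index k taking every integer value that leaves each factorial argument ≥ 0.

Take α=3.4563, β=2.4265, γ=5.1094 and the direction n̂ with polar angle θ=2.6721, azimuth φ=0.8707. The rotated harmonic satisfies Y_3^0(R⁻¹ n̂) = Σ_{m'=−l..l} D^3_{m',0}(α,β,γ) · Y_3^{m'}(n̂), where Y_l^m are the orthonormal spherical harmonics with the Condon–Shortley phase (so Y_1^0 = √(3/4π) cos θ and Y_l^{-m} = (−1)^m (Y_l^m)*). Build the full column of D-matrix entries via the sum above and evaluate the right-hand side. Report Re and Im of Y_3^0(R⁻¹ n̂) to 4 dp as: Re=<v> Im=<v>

Re=-0.3321 Im=0.0000

Need the full column D^3_{m',0} for m'=−3..3 at α=3.4563, β=2.4265, γ=5.1094.
cos(β/2)=0.349977, sin(β/2)=0.936758
d^3_{-3,0}: single k=3 term ⇒ +0.157585;  D = -0.092417-0.127641i
d^3_{-2,0}: k∈[2..3] ⇒ +0.072106 -0.516594 = -0.444488;  D = -0.359312-0.261657i
d^3_{-1,0}: k∈[1..3] ⇒ +0.017038 -0.366195 +0.874516 = +0.525359;  D = -0.499557-0.162619i
d^3_{0,0}: k∈[0..3] ⇒ +0.001838 -0.118483 +0.848851 -0.675718 = +0.056488;  D = +0.056488+0.000000i
d^3_{1,0}: k∈[0..2] ⇒ -0.017038 +0.366195 -0.874516 = -0.525359;  D = +0.499557-0.162619i
d^3_{2,0}: k∈[0..1] ⇒ +0.072106 -0.516594 = -0.444488;  D = -0.359312+0.261657i
d^3_{3,0}: single k=0 term ⇒ -0.157585;  D = +0.092417-0.127641i
Y_3^{m'}(θ=2.6721,φ=0.8707) and Σ D·Y over m':
  (-0.0924-0.1276i)·(-0.0333-0.0195i)  (-0.3593-0.2617i)·(+0.0317+0.1839i)  (-0.4996-0.1626i)·(+0.2804-0.3328i)  (+0.0565+0.0000i)·(-0.3250+0.0000i)  (+0.4996-0.1626i)·(-0.2804-0.3328i)  (-0.3593+0.2617i)·(+0.0317-0.1839i)  (+0.0924-0.1276i)·(+0.0333-0.0195i)
Y_3^0(R⁻¹ n̂) = -0.332139+0.000000i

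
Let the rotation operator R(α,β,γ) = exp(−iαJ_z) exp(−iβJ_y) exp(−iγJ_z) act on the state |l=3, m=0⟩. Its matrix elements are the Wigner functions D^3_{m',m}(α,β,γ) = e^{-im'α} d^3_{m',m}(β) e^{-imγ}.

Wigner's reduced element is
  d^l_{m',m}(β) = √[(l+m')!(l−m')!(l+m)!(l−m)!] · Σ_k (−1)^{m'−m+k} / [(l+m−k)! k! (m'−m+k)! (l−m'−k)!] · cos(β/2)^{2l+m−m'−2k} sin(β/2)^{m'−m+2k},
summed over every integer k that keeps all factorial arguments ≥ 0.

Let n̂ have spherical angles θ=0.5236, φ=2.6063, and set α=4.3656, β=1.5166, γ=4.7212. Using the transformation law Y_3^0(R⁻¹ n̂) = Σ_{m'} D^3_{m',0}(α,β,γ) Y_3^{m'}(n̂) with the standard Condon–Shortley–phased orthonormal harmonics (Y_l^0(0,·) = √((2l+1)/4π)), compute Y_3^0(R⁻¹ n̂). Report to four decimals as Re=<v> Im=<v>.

Need the full column D^3_{m',0} for m'=−3..3 at α=4.3656, β=1.5166, γ=4.7212.
cos(β/2)=0.726006, sin(β/2)=0.687688
d^3_{-3,0}: single k=3 term ⇒ +0.556558;  D = +0.480082+0.281565i
d^3_{-2,0}: k∈[2..3] ⇒ +0.719623 -0.645665 = +0.073957;  D = -0.056871+0.047280i
d^3_{-1,0}: k∈[1..3] ⇒ +0.480489 -1.293325 +0.386802 = -0.426033;  D = +0.144800+0.400671i
d^3_{0,0}: k∈[0..3] ⇒ +0.146434 -1.182461 +1.060937 -0.105767 = -0.080857;  D = -0.080857+0.000000i
d^3_{1,0}: k∈[0..2] ⇒ -0.480489 +1.293325 -0.386802 = +0.426033;  D = -0.144800+0.400671i
d^3_{2,0}: k∈[0..1] ⇒ +0.719623 -0.645665 = +0.073957;  D = -0.056871-0.047280i
d^3_{3,0}: single k=0 term ⇒ -0.556558;  D = -0.480082+0.281565i
Y_3^{m'}(θ=0.5236,φ=2.6063) and Σ D·Y over m':
  (+0.4801+0.2816i)·(+0.0018-0.0521i)  (-0.0569+0.0473i)·(+0.1061+0.1942i)  (+0.1448+0.4007i)·(-0.3822-0.2267i)  (-0.0809+0.0000i)·(+0.2424+0.0000i)  (-0.1448+0.4007i)·(+0.3822-0.2267i)  (-0.0569-0.0473i)·(+0.1061-0.1942i)  (-0.4801+0.2816i)·(-0.0018-0.0521i)
Y_3^0(R⁻¹ n̂) = +0.052031-0.000000i

Re=0.0520 Im=0.0000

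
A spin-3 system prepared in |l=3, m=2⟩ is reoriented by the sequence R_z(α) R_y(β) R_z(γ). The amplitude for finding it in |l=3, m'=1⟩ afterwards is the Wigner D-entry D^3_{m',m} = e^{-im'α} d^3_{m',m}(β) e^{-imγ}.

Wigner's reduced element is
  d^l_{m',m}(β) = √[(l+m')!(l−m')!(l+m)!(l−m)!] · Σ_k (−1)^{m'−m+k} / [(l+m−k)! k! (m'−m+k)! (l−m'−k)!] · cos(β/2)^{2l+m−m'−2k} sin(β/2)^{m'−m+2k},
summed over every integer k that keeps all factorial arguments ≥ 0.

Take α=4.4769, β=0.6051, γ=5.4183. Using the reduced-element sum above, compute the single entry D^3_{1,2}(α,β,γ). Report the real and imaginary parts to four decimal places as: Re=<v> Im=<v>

Re=-0.5551 Im=-0.2311

First d^3_{1,2}(β=0.6051), then the phase factors e^{-i(1)α} and e^{-i(2)γ}:
c=cos(0.6051/2)=0.954580, s=sin(0.6051/2)=0.297955; N=√[24·2·120·1]=75.894664
Admissible k: 1..2 (factorial args all ≥0)
  k=1: (−1)^0·75.8947/(24)·0.9546^5·0.2980^1 = +0.746814
  k=2: (−1)^1·75.8947/(12)·0.9546^3·0.2980^3 = -0.145519
d^3_{1,2}(0.6051) = +0.746814 -0.145519 = +0.601295
D = (-0.233318+0.972400i)·(+0.601295)·(-0.158306+0.987390i) = -0.555117-0.231085i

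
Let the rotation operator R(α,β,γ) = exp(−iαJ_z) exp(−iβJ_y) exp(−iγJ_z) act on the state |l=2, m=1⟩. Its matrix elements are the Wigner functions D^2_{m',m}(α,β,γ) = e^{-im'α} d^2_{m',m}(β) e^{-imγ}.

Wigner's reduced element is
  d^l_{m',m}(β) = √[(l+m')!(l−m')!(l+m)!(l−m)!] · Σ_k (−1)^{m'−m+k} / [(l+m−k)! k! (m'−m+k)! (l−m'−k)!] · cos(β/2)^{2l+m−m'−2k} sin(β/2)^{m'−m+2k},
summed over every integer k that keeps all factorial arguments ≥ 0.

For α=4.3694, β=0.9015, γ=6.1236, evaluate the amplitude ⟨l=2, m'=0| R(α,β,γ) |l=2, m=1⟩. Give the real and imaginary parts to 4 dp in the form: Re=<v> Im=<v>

Re=0.5884 Im=0.0947

First d^2_{0,1}(β=0.9015), then the phase factors e^{-i(0)α} and e^{-i(1)γ}:
Half-angle: c=0.900121, s=0.435641. N=√(2·2·6·1)=4.898979
Admissible k: 1..2 (factorial args all ≥0)
  k=1: (−1)^0·4.8990/(2)·0.9001^3·0.4356^1 = +0.778227
  k=2: (−1)^1·4.8990/(2)·0.9001^1·0.4356^3 = -0.182290
d^2_{0,1}(0.9015) = +0.778227 -0.182290 = +0.595937
Attach z-rotation phases: D = e^{-i(0)(4.3694)}·(+0.595937)·e^{-i(1)(6.1236)} = +0.588365+0.094700i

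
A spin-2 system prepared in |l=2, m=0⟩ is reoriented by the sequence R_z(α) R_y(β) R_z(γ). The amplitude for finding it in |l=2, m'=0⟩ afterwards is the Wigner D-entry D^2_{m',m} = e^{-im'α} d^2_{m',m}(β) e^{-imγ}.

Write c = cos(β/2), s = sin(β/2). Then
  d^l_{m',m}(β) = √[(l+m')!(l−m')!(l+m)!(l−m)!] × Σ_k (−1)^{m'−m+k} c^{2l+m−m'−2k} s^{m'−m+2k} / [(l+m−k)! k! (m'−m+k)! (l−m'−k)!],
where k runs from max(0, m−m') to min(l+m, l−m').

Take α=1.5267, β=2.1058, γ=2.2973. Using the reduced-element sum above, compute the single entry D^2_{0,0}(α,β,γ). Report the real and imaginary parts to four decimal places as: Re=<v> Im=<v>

Re=-0.1101 Im=0.0000

First d^2_{0,0}(β=2.1058), then the phase factors e^{-i(0)α} and e^{-i(0)γ}:
Half-angle: c=0.495053, s=0.868863. N=√(2·2·2·2)=4.000000
Admissible k: 0..2 (factorial args all ≥0)
  k=0: (−1)^0·4.0000/(4)·0.4951^4·0.8689^0 = +0.060063
  k=1: (−1)^1·4.0000/(1)·0.4951^2·0.8689^2 = -0.740059
  k=2: (−1)^2·4.0000/(4)·0.4951^0·0.8689^4 = +0.569907
d^2_{0,0}(2.1058) = +0.060063 -0.740059 +0.569907 = -0.110088
Attach z-rotation phases: D = e^{-i(0)(1.5267)}·(-0.110088)·e^{-i(0)(2.2973)} = -0.110088+0.000000i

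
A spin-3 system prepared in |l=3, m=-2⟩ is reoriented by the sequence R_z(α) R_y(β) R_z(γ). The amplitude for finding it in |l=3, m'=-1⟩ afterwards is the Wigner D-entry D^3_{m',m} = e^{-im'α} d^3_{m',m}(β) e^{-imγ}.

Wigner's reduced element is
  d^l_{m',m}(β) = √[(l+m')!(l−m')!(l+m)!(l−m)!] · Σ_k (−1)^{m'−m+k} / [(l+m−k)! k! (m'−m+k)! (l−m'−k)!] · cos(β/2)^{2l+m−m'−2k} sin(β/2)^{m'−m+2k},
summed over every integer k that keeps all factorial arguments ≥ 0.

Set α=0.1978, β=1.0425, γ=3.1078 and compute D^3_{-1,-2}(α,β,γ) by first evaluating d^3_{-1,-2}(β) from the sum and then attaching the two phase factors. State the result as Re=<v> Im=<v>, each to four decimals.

Split into d^3_{-1,-2}(β=1.0425) × two z-phases.
Half-angle: c=0.867197, s=0.497965. N=√(2·24·1·120)=75.894664
k∈{0,1} keeps every argument non-negative
  k=0: (−1)^1·75.8947/(24)·0.8672^5·0.4980^1 = -0.772304
  k=1: (−1)^2·75.8947/(12)·0.8672^3·0.4980^3 = +0.509306
d^3_{-1,-2}(1.0425) = -0.772304 +0.509306 = -0.262998
Phases: e^{-i·(-1)·0.1978}=+0.980501+0.196513i, e^{-i·(-2)·3.1078}=+0.997717-0.067534i ⇒ D=-0.260771-0.034149i

Re=-0.2608 Im=-0.0341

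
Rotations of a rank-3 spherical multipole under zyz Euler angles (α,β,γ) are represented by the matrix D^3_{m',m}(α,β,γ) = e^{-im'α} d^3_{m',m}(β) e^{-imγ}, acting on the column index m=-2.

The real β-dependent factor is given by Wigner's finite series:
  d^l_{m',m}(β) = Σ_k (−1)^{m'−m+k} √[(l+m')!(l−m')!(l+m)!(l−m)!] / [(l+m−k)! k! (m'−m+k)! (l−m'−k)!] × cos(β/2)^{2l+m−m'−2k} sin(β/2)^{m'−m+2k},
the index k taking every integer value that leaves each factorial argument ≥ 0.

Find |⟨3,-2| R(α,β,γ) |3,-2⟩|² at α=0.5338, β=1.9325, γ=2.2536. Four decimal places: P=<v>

P=0.1021

First d^3_{-2,-2}(β=1.9325), then the phase factors e^{-i(-2)α} and e^{-i(-2)γ}:
With c≡cos(β/2)=0.568389 and s≡sin(β/2)=0.822760, N=[1·120·1·120]^{1/2}=120.000000
The bounds max(0,m−m')=0 and min(l+m,l−m')=1 give 2 terms
  k=0: (−1)^0·120.0000/(120)·0.5684^6·0.8228^0 = +0.033719
  k=1: (−1)^1·120.0000/(24)·0.5684^4·0.8228^2 = -0.353263
d^3_{-2,-2}(1.9325) = +0.033719 -0.353263 = -0.319545
|D^3_{-2,-2}|² = |d^3_{-2,-2}(β)|² = (-0.319545)² = 0.102109 (the z-rotation phases have unit modulus)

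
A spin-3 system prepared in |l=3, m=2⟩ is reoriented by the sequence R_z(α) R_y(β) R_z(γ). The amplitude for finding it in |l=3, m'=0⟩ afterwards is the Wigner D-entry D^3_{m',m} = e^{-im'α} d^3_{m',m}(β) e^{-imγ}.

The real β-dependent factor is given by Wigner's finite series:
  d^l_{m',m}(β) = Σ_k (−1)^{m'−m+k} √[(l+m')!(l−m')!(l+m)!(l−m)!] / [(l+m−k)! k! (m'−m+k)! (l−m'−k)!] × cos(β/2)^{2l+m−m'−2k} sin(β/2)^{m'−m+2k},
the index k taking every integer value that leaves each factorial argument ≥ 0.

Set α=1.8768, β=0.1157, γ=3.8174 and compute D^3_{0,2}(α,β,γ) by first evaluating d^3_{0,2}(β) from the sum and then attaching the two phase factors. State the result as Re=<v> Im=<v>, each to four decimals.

Re=0.0039 Im=-0.0177

D^3_{0,2}(1.8768,0.1157,3.8174) = e^{-i·0·1.8768}·d^3_{0,2}(0.1157)·e^{-i·2·3.8174}. Compute d first:
Half-angle: c=0.998327, s=0.057818. N=√(6·6·120·1)=65.726707
The bounds max(0,m−m')=2 and min(l+m,l−m')=3 give 2 terms
  k=2: (−1)^0·65.7267/(12)·0.9983^4·0.0578^2 = +0.018188
  k=3: (−1)^1·65.7267/(12)·0.9983^2·0.0578^4 = -0.000061
d^3_{0,2}(0.1157) = +0.018188 -0.000061 = +0.018127
Phases: e^{-i·(0)·1.8768}=+1.000000+0.000000i, e^{-i·(2)·3.8174}=+0.217431-0.976076i ⇒ D=+0.003941-0.017693i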